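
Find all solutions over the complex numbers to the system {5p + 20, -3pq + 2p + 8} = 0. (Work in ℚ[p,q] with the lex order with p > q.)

Compute a lex Gröbner basis by Buchberger's algorithm.
f_1 = 5p + 20, LT = p.
f_2 = -3pq + 2p + 8, LT = pq.

S(f_1,f_2): lcm = pq. S = ⅔p + 4q + 8/3.
  leading term p: subtract (2/15)·f_1 from ⅔p + 4q + 8/3 → 4q
  leading term q: no divisor's leading term divides it; move 4q to the remainder.
  remainder 4q ≠ 0; add h_3 = 4q to the basis.

The other S-polynomials (S(f_1,h_3), S(f_2,h_3)) all reduce to 0 modulo the current basis, so we have a Gröbner basis.
Inter-reduce: drop elements whose leading term is divisible by another's, tail-reduce, and make monic.
Reduced Gröbner basis: {p + 4, q}.

Elimination: the polynomial q lies in the elimination ideal for q, so q ∈ {0}. For each such q, the remaining basis elements (now univariate) give the rest of the solution.
  q = 0: the earlier basis element becomes p + 4 = 0, giving p = -4 — point (-4, 0).
Substituting each solution back into the original system confirms all equations vanish.
This is the nonlinear analogue of row-reducing a linear system.

{(-4, 0)}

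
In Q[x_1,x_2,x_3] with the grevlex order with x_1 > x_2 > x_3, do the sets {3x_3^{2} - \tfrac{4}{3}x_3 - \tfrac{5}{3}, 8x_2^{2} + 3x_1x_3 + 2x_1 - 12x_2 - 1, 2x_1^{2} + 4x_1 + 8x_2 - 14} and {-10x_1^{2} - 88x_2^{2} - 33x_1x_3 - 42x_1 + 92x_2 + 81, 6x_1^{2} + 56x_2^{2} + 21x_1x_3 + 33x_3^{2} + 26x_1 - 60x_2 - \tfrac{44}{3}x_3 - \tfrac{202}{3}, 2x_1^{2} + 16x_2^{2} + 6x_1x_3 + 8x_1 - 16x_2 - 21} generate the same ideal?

No, the ideals differ.

Since reduced Gröbner bases are canonical representatives of ideals under a given ordering, it suffices to compute and compare them.
Buchberger on the first generating set:
f_1 = 3x_3^{2} - \tfrac{4}{3}x_3 - \tfrac{5}{3}, LT = x_3^{2}.
f_2 = 8x_2^{2} + 3x_1x_3 + 2x_1 - 12x_2 - 1, LT = x_2^{2}.
f_3 = 2x_1^{2} + 4x_1 + 8x_2 - 14, LT = x_1^{2}.

The S-polynomials (S(f_1,f_2), S(f_1,f_3), S(f_2,f_3)) all reduce to 0 modulo the current basis, so we have a Gröbner basis.
Inter-reduce: drop elements whose leading term is divisible by another's, tail-reduce, and make monic.
Reduced Gröbner basis: {x_1^{2} + 2x_1 + 4x_2 - 7, x_2^{2} + \tfrac{3}{8}x_1x_3 + \tfrac{1}{4}x_1 - \tfrac{3}{2}x_2 - \tfrac{1}{8}, x_3^{2} - \tfrac{4}{9}x_3 - \tfrac{5}{9}}.

Buchberger on the second generating set:
h_1 = -10x_1^{2} - 88x_2^{2} - 33x_1x_3 - 42x_1 + 92x_2 + 81, LT = x_1^{2}.
h_2 = 6x_1^{2} + 56x_2^{2} + 21x_1x_3 + 33x_3^{2} + 26x_1 - 60x_2 - \tfrac{44}{3}x_3 - \tfrac{202}{3}, LT = x_1^{2}.
h_3 = 2x_1^{2} + 16x_2^{2} + 6x_1x_3 + 8x_1 - 16x_2 - 21, LT = x_1^{2}.

S(h_1,h_2): lcm = x_1^{2}. S = -\tfrac{8}{15}x_2^{2} - \tfrac{1}{5}x_1x_3 - \tfrac{11}{2}x_3^{2} - \tfrac{2}{15}x_1 + \tfrac{4}{5}x_2 + \tfrac{22}{9}x_3 + \tfrac{281}{90}.
  reduce S modulo (h_1, h_2, h_3):
  remainder -\tfrac{8}{15}x_2^{2} - \tfrac{1}{5}x_1x_3 - \tfrac{11}{2}x_3^{2} - \tfrac{2}{15}x_1 + \tfrac{4}{5}x_2 + \tfrac{22}{9}x_3 + \tfrac{281}{90} ≠ 0; add k_4 = -\tfrac{8}{15}x_2^{2} - \tfrac{1}{5}x_1x_3 - \tfrac{11}{2}x_3^{2} - \tfrac{2}{15}x_1 + \tfrac{4}{5}x_2 + \tfrac{22}{9}x_3 + \tfrac{281}{90} to the basis.

S(h_1,h_3): lcm = x_1^{2}. S = \tfrac{4}{5}x_2^{2} + \tfrac{3}{10}x_1x_3 + \tfrac{1}{5}x_1 - \tfrac{6}{5}x_2 + \tfrac{12}{5}.
  reduce S modulo (h_1, h_2, h_3, k_4):
  remainder -\tfrac{33}{4}x_3^{2} + \tfrac{11}{3}x_3 + \tfrac{85}{12} ≠ 0; add k_5 = -\tfrac{33}{4}x_3^{2} + \tfrac{11}{3}x_3 + \tfrac{85}{12} to the basis.

The other S-polynomials (S(h_2,h_3), S(h_1,k_4), S(h_2,k_4), S(h_3,k_4), S(h_1,k_5), S(h_2,k_5), S(h_3,k_5), S(k_4,k_5)) all reduce to 0 modulo the current basis, so we have a Gröbner basis.
Inter-reduce: drop elements whose leading term is divisible by another's, tail-reduce, and make monic.
Reduced Gröbner basis: {x_1^{2} + 2x_1 + 4x_2 - \tfrac{69}{2}, x_2^{2} + \tfrac{3}{8}x_1x_3 + \tfrac{1}{4}x_1 - \tfrac{3}{2}x_2 + 3, x_3^{2} - \tfrac{4}{9}x_3 - \tfrac{85}{99}}.

The bases are distinct; the ideals are different.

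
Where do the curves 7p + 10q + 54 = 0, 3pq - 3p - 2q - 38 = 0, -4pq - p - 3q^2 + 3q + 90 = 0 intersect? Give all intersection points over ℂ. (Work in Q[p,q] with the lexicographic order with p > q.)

Compute a lex Gröbner basis by Buchberger's algorithm.
f_1 = 7p + 10q + 54, LT = p.
f_2 = 3pq - 3p - 2q - 38, LT = pq.
f_3 = -4pq - p - 3q^2 + 3q + 90, LT = pq.

S(f_1,f_2): lcm = pq. S = p + 10/7q^2 + 176/21q + 38/3.
  leading term p: subtract (1/7)·f_1 from p + 10/7q^2 + 176/21q + 38/3 → 10/7q^2 + 146/21q + 104/21
  leading term q^2: no divisor's leading term divides it; move 10/7q^2 to the remainder.
  leading term q: no divisor's leading term divides it; move 146/21q to the remainder.
  leading term 1: no divisor's leading term divides it; move 104/21 to the remainder.
  remainder 10/7q^2 + 146/21q + 104/21 ≠ 0; add h_4 = 10/7q^2 + 146/21q + 104/21 to the basis.

S(f_1,f_3): lcm = pq. S = -1/4p + 19/28q^2 + 237/28q + 45/2.
  leading term p: subtract (-1/28)·f_1 from -1/4p + 19/28q^2 + 237/28q + 45/2 → 19/28q^2 + 247/28q + 171/7
  leading term q^2: subtract (19/40)·h_4 from 19/28q^2 + 247/28q + 171/7 → 1159/210q + 2318/105
  leading term q: no divisor's leading term divides it; move 1159/210q to the remainder.
  leading term 1: no divisor's leading term divides it; move 2318/105 to the remainder.
  remainder 1159/210q + 2318/105 ≠ 0; add h_5 = 1159/210q + 2318/105 to the basis.

S(f_2,f_3): lcm = pq. S = -5/4p - 3/4q^2 + 1/12q + 59/6.
  leading term p: subtract (-5/28)·f_1 from -5/4p - 3/4q^2 + 1/12q + 59/6 → -3/4q^2 + 157/84q + 409/21
  leading term q^2: subtract (-21/40)·h_4 from -3/4q^2 + 157/84q + 409/21 → 1159/210q + 2318/105
  leading term q: subtract (1)·h_5 from 1159/210q + 2318/105 → 0
  remainder 0.

S(f_1,h_4): leading monomials are coprime, so the S-polynomial reduces to 0 (Buchberger's first criterion).
S(f_2,h_4): lcm = pq^2. S = -88/15pq - 52/15p - 2/3q^2 - 38/3q.
  leading term pq: subtract (-88/105q)·f_1 from -88/15pq - 52/15p - 2/3q^2 - 38/3q → -52/15p + 54/7q^2 + 3422/105q
  leading term p: subtract (-52/105)·f_1 from -52/15p + 54/7q^2 + 3422/105q → 54/7q^2 + 1314/35q + 936/35
  leading term q^2: subtract (27/5)·h_4 from 54/7q^2 + 1314/35q + 936/35 → 0
  remainder 0.

S(f_3,h_4): lcm = pq^2. S = -277/60pq - 52/15p + 3/4q^3 - 3/4q^2 - 45/2q.
  leading term pq: subtract (-277/420q)·f_1 from -277/60pq - 52/15p + 3/4q^3 - 3/4q^2 - 45/2q → -52/15p + 3/4q^3 + 491/84q^2 + 459/35q
  leading term p: subtract (-52/105)·f_1 from -52/15p + 3/4q^3 + 491/84q^2 + 459/35q → 3/4q^3 + 491/84q^2 + 271/15q + 936/35
  leading term q^3: subtract (21/40q)·h_4 from 3/4q^3 + 491/84q^2 + 271/15q + 936/35 → 461/210q^2 + 232/15q + 936/35
  leading term q^2: subtract (461/300)·h_4 from 461/210q^2 + 232/15q + 936/35 → 15067/3150q + 30134/1575
  leading term q: subtract (13/15)·h_5 from 15067/3150q + 30134/1575 → 0
  remainder 0.

S(f_1,h_5): leading monomials are coprime, so the S-polynomial reduces to 0 (Buchberger's first criterion).
S(f_2,h_5): lcm = pq. S = -5p - 2/3q - 38/3.
  leading term p: subtract (-5/7)·f_1 from -5p - 2/3q - 38/3 → 136/21q + 544/21
  leading term q: subtract (1360/1159)·h_5 from 136/21q + 544/21 → 0
  remainder 0.

S(f_3,h_5): lcm = pq. S = -15/4p + 3/4q^2 - 3/4q - 45/2.
  leading term p: subtract (-15/28)·f_1 from -15/4p + 3/4q^2 - 3/4q - 45/2 → 3/4q^2 + 129/28q + 45/7
  leading term q^2: subtract (21/40)·h_4 from 3/4q^2 + 129/28q + 45/7 → 67/70q + 134/35
  leading term q: subtract (201/1159)·h_5 from 67/70q + 134/35 → 0
  remainder 0.

S(h_4,h_5): lcm = q^2. S = 13/15q + 52/15.
  leading term q: subtract (182/1159)·h_5 from 13/15q + 52/15 → 0
  remainder 0.

Every S-polynomial of the final basis reduces to 0, so we have a Gröbner basis.
Inter-reduce: drop elements whose leading term is divisible by another's, tail-reduce, and make monic.
Reduced Gröbner basis: {p + 2, q + 4}.

Elimination: the polynomial q + 4 lies in the elimination ideal for q, so q ∈ {-4}. For each such q, the remaining basis elements (now univariate) give the rest of the solution.
  q = -4: the earlier basis element becomes p + 2 = 0, giving p = -2 — point (-2, -4).
A lex Gröbner basis triangularizes the system, enabling back-substitution.

{(-2, -4)}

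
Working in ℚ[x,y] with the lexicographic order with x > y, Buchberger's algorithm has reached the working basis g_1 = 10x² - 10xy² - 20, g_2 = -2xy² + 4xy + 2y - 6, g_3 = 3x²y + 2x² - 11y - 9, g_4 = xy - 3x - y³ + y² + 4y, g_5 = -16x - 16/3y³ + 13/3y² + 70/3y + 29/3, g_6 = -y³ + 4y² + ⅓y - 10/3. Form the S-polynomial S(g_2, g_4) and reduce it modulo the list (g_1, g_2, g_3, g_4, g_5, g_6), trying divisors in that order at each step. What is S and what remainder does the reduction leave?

S(g_2, g_4) = xy + y⁴ - y³ - 4y² - y + 3; remainder on division = 391/48y² - 71/24y - 83/16.

lcm(LM(g_2), LM(g_4)) = xy².
S = (lcm/LT(g_2))·g_2 − (lcm/LT(g_4))·g_4 = xy + y⁴ - y³ - 4y² - y + 3.
Reduce S modulo (g_1, g_2, g_3, g_4, g_5, g_6) in that order:
  leading term xy: subtract (1)·g_4 from xy + y⁴ - y³ - 4y² - y + 3 → 3x + y⁴ - 5y² - 5y + 3
  leading term x: subtract (-3/16)·g_5 from 3x + y⁴ - 5y² - 5y + 3 → y⁴ - y³ - 67/16y² - ⅝y + 77/16
  leading term y⁴: subtract (-y)·g_6 from y⁴ - y³ - 67/16y² - ⅝y + 77/16 → 3y³ - 185/48y² - 95/24y + 77/16
  leading term y³: subtract (-3)·g_6 from 3y³ - 185/48y² - 95/24y + 77/16 → 391/48y² - 71/24y - 83/16
  leading term y²: no divisor's leading term divides it; move 391/48y² to the remainder.
  leading term y: no divisor's leading term divides it; move -71/24y to the remainder.
  leading term 1: no divisor's leading term divides it; move -83/16 to the remainder.
The remainder 391/48y² - 71/24y - 83/16 is nonzero, so it would be added as the next basis element.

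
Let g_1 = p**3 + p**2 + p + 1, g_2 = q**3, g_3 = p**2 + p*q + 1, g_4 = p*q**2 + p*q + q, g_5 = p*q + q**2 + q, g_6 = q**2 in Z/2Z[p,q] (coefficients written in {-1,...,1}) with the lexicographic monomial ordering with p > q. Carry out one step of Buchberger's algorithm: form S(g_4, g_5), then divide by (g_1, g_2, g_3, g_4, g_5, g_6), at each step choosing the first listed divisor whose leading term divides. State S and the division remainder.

S(g_4, g_5) = p*q + q**3 + q**2 + q; remainder on division = 0.

lcm(LM(g_4), LM(g_5)) = p*q**2.
S = (lcm/LT(g_4))·g_4 − (lcm/LT(g_5))·g_5 = p*q + q**3 + q**2 + q.
Reduce S modulo (g_1, g_2, g_3, g_4, g_5, g_6) in that order:
  leading term p*q: subtract (1)·g_5 from p*q + q**3 + q**2 + q → q**3
  leading term q**3: subtract (1)·g_2 from q**3 → 0
The remainder is 0, so this S-polynomial contributes no new basis element.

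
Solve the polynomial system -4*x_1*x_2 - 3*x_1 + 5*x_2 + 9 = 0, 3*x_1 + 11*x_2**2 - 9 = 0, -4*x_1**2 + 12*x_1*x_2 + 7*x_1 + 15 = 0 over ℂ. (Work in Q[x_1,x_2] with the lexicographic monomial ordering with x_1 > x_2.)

Compute a lex Gröbner basis by Buchberger's algorithm.
f_1 = -4*x_1*x_2 - 3*x_1 + 5*x_2 + 9, LT = x_1*x_2.
f_2 = 3*x_1 + 11*x_2**2 - 9, LT = x_1.
f_3 = -4*x_1**2 + 12*x_1*x_2 + 7*x_1 + 15, LT = x_1**2.

S(f_1,f_2): lcm = x_1*x_2. S = 3/4*x_1 - 11/3*x_2**3 + 7/4*x_2 - 9/4.
  leading term x_1: subtract (1/4)·f_2 from 3/4*x_1 - 11/3*x_2**3 + 7/4*x_2 - 9/4 → -11/3*x_2**3 - 11/4*x_2**2 + 7/4*x_2
  leading term x_2**3: no divisor's leading term divides it; move -11/3*x_2**3 to the remainder.
  leading term x_2**2: no divisor's leading term divides it; move -11/4*x_2**2 to the remainder.
  leading term x_2: no divisor's leading term divides it; move 7/4*x_2 to the remainder.
  remainder -11/3*x_2**3 - 11/4*x_2**2 + 7/4*x_2 ≠ 0; add h_4 = -11/3*x_2**3 - 11/4*x_2**2 + 7/4*x_2 to the basis.

S(f_1,f_3): lcm = x_1**2*x_2. S = 3/4*x_1**2 + 3*x_1*x_2**2 + 1/2*x_1*x_2 - 9/4*x_1 + 15/4*x_2.
  leading term x_1**2: subtract (1/4*x_1)·f_2 from 3/4*x_1**2 + 3*x_1*x_2**2 + 1/2*x_1*x_2 - 9/4*x_1 + 15/4*x_2 → 1/4*x_1*x_2**2 + 1/2*x_1*x_2 + 15/4*x_2
  leading term x_1*x_2**2: subtract (-1/16*x_2)·f_1 from 1/4*x_1*x_2**2 + 1/2*x_1*x_2 + 15/4*x_2 → 5/16*x_1*x_2 + 5/16*x_2**2 + 69/16*x_2
  leading term x_1*x_2: subtract (-5/64)·f_1 from 5/16*x_1*x_2 + 5/16*x_2**2 + 69/16*x_2 → -15/64*x_1 + 5/16*x_2**2 + 301/64*x_2 + 45/64
  leading term x_1: subtract (-5/64)·f_2 from -15/64*x_1 + 5/16*x_2**2 + 301/64*x_2 + 45/64 → 75/64*x_2**2 + 301/64*x_2
  leading term x_2**2: no divisor's leading term divides it; move 75/64*x_2**2 to the remainder.
  leading term x_2: no divisor's leading term divides it; move 301/64*x_2 to the remainder.
  remainder 75/64*x_2**2 + 301/64*x_2 ≠ 0; add h_5 = 75/64*x_2**2 + 301/64*x_2 to the basis.

S(f_2,f_3): lcm = x_1**2. S = 11/3*x_1*x_2**2 + 3*x_1*x_2 - 5/4*x_1 + 15/4.
  leading term x_1*x_2**2: subtract (-11/12*x_2)·f_1 from 11/3*x_1*x_2**2 + 3*x_1*x_2 - 5/4*x_1 + 15/4 → 1/4*x_1*x_2 - 5/4*x_1 + 55/12*x_2**2 + 33/4*x_2 + 15/4
  leading term x_1*x_2: subtract (-1/16)·f_1 from 1/4*x_1*x_2 - 5/4*x_1 + 55/12*x_2**2 + 33/4*x_2 + 15/4 → -23/16*x_1 + 55/12*x_2**2 + 137/16*x_2 + 69/16
  leading term x_1: subtract (-23/48)·f_2 from -23/16*x_1 + 55/12*x_2**2 + 137/16*x_2 + 69/16 → 473/48*x_2**2 + 137/16*x_2
  leading term x_2**2: subtract (1892/225)·h_5 from 473/48*x_2**2 + 137/16*x_2 → -27887/900*x_2
  leading term x_2: no divisor's leading term divides it; move -27887/900*x_2 to the remainder.
  remainder -27887/900*x_2 ≠ 0; add h_6 = -27887/900*x_2 to the basis.

The other S-polynomials (S(f_1,h_4), S(f_2,h_4), S(f_3,h_4), S(f_1,h_5), S(f_2,h_5), S(f_3,h_5), S(h_4,h_5), S(f_1,h_6), S(f_2,h_6), S(f_3,h_6), S(h_4,h_6), S(h_5,h_6)) all reduce to 0 modulo the current basis, so we have a Gröbner basis.
Inter-reduce: drop elements whose leading term is divisible by another's, tail-reduce, and make monic.
Reduced Gröbner basis: {x_1 - 3, x_2}.

From the last basis element, x_2 = 0, so x_2 takes values in {0}. Each choice, substituted upward through the basis, yields the corresponding point(s) of the solution set.
  x_2 = 0: the earlier basis element becomes x_1 - 3 = 0, giving x_1 = 3 — point (3, 0).
Each listed point satisfies every original equation (direct substitution).

{(3, 0)}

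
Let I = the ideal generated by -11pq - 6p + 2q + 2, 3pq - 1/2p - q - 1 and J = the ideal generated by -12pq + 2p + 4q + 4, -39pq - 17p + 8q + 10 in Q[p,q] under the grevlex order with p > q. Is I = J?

No, the ideals differ.

Equality of ideals is decidable: compute both reduced Gröbner bases (unique for the ordering) and check whether they agree.
Buchberger on the first generating set:
f_1 = -11pq - 6p + 2q + 2, LT = pq.
f_2 = 3pq - 1/2p - q - 1, LT = pq.

S(f_1,f_2): lcm = pq. S = 47/66p + 5/33q + 5/33.
  reduce S modulo (f_1, f_2):
  remainder 47/66p + 5/33q + 5/33 ≠ 0; add g_3 = 47/66p + 5/33q + 5/33 to the basis.

S(f_1,g_3): lcm = pq. S = -10/47q^2 + 6/11p - 204/517q - 2/11.
  reduce S modulo (f_1, f_2, g_3):
  remainder -10/47q^2 - 24/47q - 14/47 ≠ 0; add g_4 = -10/47q^2 - 24/47q - 14/47 to the basis.

The other S-polynomials (S(f_2,g_3), S(f_1,g_4), S(f_2,g_4), S(g_3,g_4)) all reduce to 0 modulo the current basis, so we have a Gröbner basis.
Inter-reduce: drop elements whose leading term is divisible by another's, tail-reduce, and make monic.
Reduced Gröbner basis: {q^2 + 12/5q + 7/5, p + 10/47q + 10/47}.

Buchberger on the second generating set:
h_1 = -12pq + 2p + 4q + 4, LT = pq.
h_2 = -39pq - 17p + 8q + 10, LT = pq.

S(h_1,h_2): lcm = pq. S = -47/78p - 5/39q - 1/13.
  reduce S modulo (h_1, h_2):
  remainder -47/78p - 5/39q - 1/13 ≠ 0; add k_3 = -47/78p - 5/39q - 1/13 to the basis.

S(h_1,k_3): lcm = pq. S = -10/47q^2 - 1/6p - 65/141q - 1/3.
  reduce S modulo (h_1, h_2, k_3):
  remainder -10/47q^2 - 20/47q - 44/141 ≠ 0; add k_4 = -10/47q^2 - 20/47q - 44/141 to the basis.

The other S-polynomials (S(h_2,k_3), S(h_1,k_4), S(h_2,k_4), S(k_3,k_4)) all reduce to 0 modulo the current basis, so we have a Gröbner basis.
Inter-reduce: drop elements whose leading term is divisible by another's, tail-reduce, and make monic.
Reduced Gröbner basis: {q^2 + 2q + 22/15, p + 10/47q + 6/47}.

The bases are distinct; the ideals are different.
The same test decides containment: I ⊆ J iff every generator of I reduces to 0 modulo a Gröbner basis of J.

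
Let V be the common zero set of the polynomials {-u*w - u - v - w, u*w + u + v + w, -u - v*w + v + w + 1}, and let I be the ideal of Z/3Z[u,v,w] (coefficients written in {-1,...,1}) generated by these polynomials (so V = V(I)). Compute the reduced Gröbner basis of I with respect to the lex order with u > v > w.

f_1 = -u*w - u - v - w, LT = u*w.
f_2 = u*w + u + v + w, LT = u*w.
f_3 = -u - v*w + v + w + 1, LT = u.

S(f_1,f_3): lcm = u*w. S = u - v*w**2 + v*w + v + w**2 - w.
  leading term u: subtract (-1)·f_3 from u - v*w**2 + v*w + v + w**2 - w → -v*w**2 - v + w**2 + 1
  leading term v*w**2: no divisor's leading term divides it; move -v*w**2 to the remainder.
  leading term v: no divisor's leading term divides it; move -v to the remainder.
  leading term w**2: no divisor's leading term divides it; move w**2 to the remainder.
  leading term 1: no divisor's leading term divides it; move 1 to the remainder.
  remainder -v*w**2 - v + w**2 + 1 ≠ 0; add g_4 = -v*w**2 - v + w**2 + 1 to the basis.

The other S-polynomials (S(f_1,f_2), S(f_2,f_3), S(f_1,g_4), S(f_2,g_4), S(f_3,g_4)) all reduce to 0 modulo the current basis, so we have a Gröbner basis.
Inter-reduce: drop elements whose leading term is divisible by another's, tail-reduce, and make monic.

G = {u + v*w - v - w - 1, v*w**2 + v - w**2 - 1}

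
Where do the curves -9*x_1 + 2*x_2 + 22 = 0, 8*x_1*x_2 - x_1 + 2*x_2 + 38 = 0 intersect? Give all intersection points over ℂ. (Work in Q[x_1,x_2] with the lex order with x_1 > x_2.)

Compute a lex Gröbner basis by Buchberger's algorithm.
f_1 = -9*x_1 + 2*x_2 + 22, LT = x_1.
f_2 = 8*x_1*x_2 - x_1 + 2*x_2 + 38, LT = x_1*x_2.

S(f_1,f_2): lcm = x_1*x_2. S = 1/8*x_1 - 2/9*x_2**2 - 97/36*x_2 - 19/4.
  reduce S modulo (f_1, f_2):
  remainder -2/9*x_2**2 - 8/3*x_2 - 40/9 ≠ 0; add h_3 = -2/9*x_2**2 - 8/3*x_2 - 40/9 to the basis.

The other S-polynomials (S(f_1,h_3), S(f_2,h_3)) all reduce to 0 modulo the current basis, so we have a Gröbner basis.
Inter-reduce: drop elements whose leading term is divisible by another's, tail-reduce, and make monic.
Reduced Gröbner basis: {x_1 - 2/9*x_2 - 22/9, x_2**2 + 12*x_2 + 20}.

The lex basis is triangular: the last element involves only x_2. Solving x_2**2 + 12*x_2 + 20 = 0 gives x_2 ∈ {-10, -2}; substituting each value into the earlier elements determines the remaining variables.
  x_2 = -10: the earlier basis element becomes x_1 - 2/9 = 0, giving x_1 = 2/9 — point (2/9, -10).
  x_2 = -2: the earlier basis element becomes x_1 - 2 = 0, giving x_1 = 2 — point (2, -2).
A lex Gröbner basis triangularizes the system, enabling back-substitution.

{(2/9, -10), (2, -2)}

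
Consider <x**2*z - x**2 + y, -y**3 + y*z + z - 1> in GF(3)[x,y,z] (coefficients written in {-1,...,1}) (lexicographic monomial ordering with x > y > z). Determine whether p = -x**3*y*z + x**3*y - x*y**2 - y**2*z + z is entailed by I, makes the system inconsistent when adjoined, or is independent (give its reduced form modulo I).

-x**3*y*z + x**3*y - x*y**2 - y**2*z + z is independent of I; its normal form modulo I is -y**2*z + z.

First compute the reduced Gröbner basis of I by Buchberger's algorithm.
f_1 = x**2*z - x**2 + y, LT = x**2*z.
f_2 = -y**3 + y*z + z - 1, LT = y**3.

The S-polynomials (S(f_1,f_2)) all reduce to 0 modulo the current basis, so we have a Gröbner basis.
Inter-reduce: drop elements whose leading term is divisible by another's, tail-reduce, and make monic.
Reduced Gröbner basis: {x**2*z - x**2 + y, y**3 - y*z - z + 1}.
Label its elements g_1 = x**2*z - x**2 + y, g_2 = y**3 - y*z - z + 1.

Reduce p = -x**3*y*z + x**3*y - x*y**2 - y**2*z + z modulo G:
  leading term x**3*y*z: subtract (-x*y)·g_1 from -x**3*y*z + x**3*y - x*y**2 - y**2*z + z → -y**2*z + z
  leading term y**2*z: no divisor's leading term divides it; move -y**2*z to the remainder.
  leading term z: no divisor's leading term divides it; move z to the remainder.
  normal form = -y**2*z + z.
The normal form is nonzero, so p ∉ I. Since p minus its normal form lies in I, I + (p) = I + (r) where r = -y**2*z + z; decide whether this ideal is the whole ring.
Run Buchberger on G together with r (pairs among the g_i already reduce to 0 since G is a Gröbner basis):
g_1 = x**2*z - x**2 + y, LT = x**2*z.
g_2 = y**3 - y*z - z + 1, LT = y**3.
r = -y**2*z + z, LT = y**2*z.

S(g_1,r): lcm = x**2*y**2*z. S = -x**2*y**2 + x**2*z + y**3.
  reduce S modulo (g_1, g_2, r):
  remainder -x**2*y**2 + x**2 + y*z - y + z - 1 ≠ 0; add m_4 = -x**2*y**2 + x**2 + y*z - y + z - 1 to the basis.

S(g_2,r): lcm = y**3*z. S = -y*z**2 + y*z - z**2 + z.
  reduce S modulo (g_1, g_2, r, m_4):
  remainder -y*z**2 + y*z - z**2 + z ≠ 0; add m_5 = -y*z**2 + y*z - z**2 + z to the basis.

S(g_2,m_4): lcm = x**2*y**3. S = -x**2*y*z + x**2*y - x**2*z + x**2 + y**2*z - y**2 + y*z - y.
  reduce S modulo (g_1, g_2, r, m_4, m_5):
  remainder y*z + z ≠ 0; add m_6 = y*z + z to the basis.

S(g_1,m_6): lcm = x**2*y*z. S = -x**2*y - x**2*z + y**2.
  reduce S modulo (g_1, g_2, r, m_4, m_5, m_6):
  remainder -x**2*y - x**2 + y**2 + y ≠ 0; add m_7 = -x**2*y - x**2 + y**2 + y to the basis.

The other S-polynomials (S(g_1,g_2), S(g_1,m_4), S(r,m_4), S(g_1,m_5), S(g_2,m_5), S(r,m_5), S(m_4,m_5), S(g_2,m_6), S(r,m_6), S(m_4,m_6), S(m_5,m_6), S(g_1,m_7), S(g_2,m_7), S(r,m_7), S(m_4,m_7), S(m_5,m_7), S(m_6,m_7)) all reduce to 0 modulo the current basis, so we have a Gröbner basis.
Inter-reduce: drop elements whose leading term is divisible by another's, tail-reduce, and make monic.
Reduced Gröbner basis: {x**2*y + x**2 - y**2 - y, x**2*z - x**2 + y, y**3 + 1, y*z + z}.
The reduced Gröbner basis of I + (p) is {x**2*y + x**2 - y**2 - y, x**2*z - x**2 + y, y**3 + 1, y*z + z} ≠ {1}, a proper ideal, so the enlarged system stays consistent: p is independent of I, with normal form -y**2*z + z.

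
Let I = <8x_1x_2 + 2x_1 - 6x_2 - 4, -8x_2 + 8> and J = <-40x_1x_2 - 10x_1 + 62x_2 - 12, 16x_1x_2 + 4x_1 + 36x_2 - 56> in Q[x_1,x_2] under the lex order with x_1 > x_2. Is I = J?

Yes, the ideals are equal.

Equality of ideals is decidable: compute both reduced Gröbner bases (unique for the ordering) and check whether they agree.
Buchberger on the first generating set:
f_1 = 8x_1x_2 + 2x_1 - 6x_2 - 4, LT = x_1x_2.
f_2 = -8x_2 + 8, LT = x_2.

S(f_1,f_2): lcm = x_1x_2. S = 5/4x_1 - 3/4x_2 - 1/2.
  reduce S modulo (f_1, f_2):
  remainder 5/4x_1 - 5/4 ≠ 0; add g_3 = 5/4x_1 - 5/4 to the basis.

The other S-polynomials (S(f_1,g_3), S(f_2,g_3)) all reduce to 0 modulo the current basis, so we have a Gröbner basis.
Inter-reduce: drop elements whose leading term is divisible by another's, tail-reduce, and make monic.
Reduced Gröbner basis: {x_1 - 1, x_2 - 1}.

Buchberger on the second generating set:
h_1 = -40x_1x_2 - 10x_1 + 62x_2 - 12, LT = x_1x_2.
h_2 = 16x_1x_2 + 4x_1 + 36x_2 - 56, LT = x_1x_2.

S(h_1,h_2): lcm = x_1x_2. S = -19/5x_2 + 19/5.
  reduce S modulo (h_1, h_2):
  remainder -19/5x_2 + 19/5 ≠ 0; add k_3 = -19/5x_2 + 19/5 to the basis.

S(h_1,k_3): lcm = x_1x_2. S = 5/4x_1 - 31/20x_2 + 3/10.
  reduce S modulo (h_1, h_2, k_3):
  remainder 5/4x_1 - 5/4 ≠ 0; add k_4 = 5/4x_1 - 5/4 to the basis.

The other S-polynomials (S(h_2,k_3), S(h_1,k_4), S(h_2,k_4), S(k_3,k_4)) all reduce to 0 modulo the current basis, so we have a Gröbner basis.
Inter-reduce: drop elements whose leading term is divisible by another's, tail-reduce, and make monic.
Reduced Gröbner basis: {x_1 - 1, x_2 - 1}.

The two bases agree; hence the ideals are identical.
The same test decides containment: I ⊆ J iff every generator of I reduces to 0 modulo a Gröbner basis of J.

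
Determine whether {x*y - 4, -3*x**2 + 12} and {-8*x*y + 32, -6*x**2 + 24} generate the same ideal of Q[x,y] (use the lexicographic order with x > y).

Yes, the ideals are equal.

For a fixed monomial order, each ideal has a unique reduced Gröbner basis; comparing bases decides equality.
Buchberger on the first generating set:
f_1 = x*y - 4, LT = x*y.
f_2 = -3*x**2 + 12, LT = x**2.

S(f_1,f_2): lcm = x**2*y. S = -4*x + 4*y.
  leading term x: no divisor's leading term divides it; move -4*x to the remainder.
  leading term y: no divisor's leading term divides it; move 4*y to the remainder.
  remainder -4*x + 4*y ≠ 0; add g_3 = -4*x + 4*y to the basis.

S(f_1,g_3): lcm = x*y. S = y**2 - 4.
  leading term y**2: no divisor's leading term divides it; move y**2 to the remainder.
  leading term 1: no divisor's leading term divides it; move -4 to the remainder.
  remainder y**2 - 4 ≠ 0; add g_4 = y**2 - 4 to the basis.

S(f_2,g_3): lcm = x**2. S = x*y - 4.
  leading term x*y: subtract (1)·f_1 from x*y - 4 → 0
  remainder 0.

S(f_1,g_4): lcm = x*y**2. S = 4*x - 4*y.
  leading term x: subtract (-1)·g_3 from 4*x - 4*y → 0
  remainder 0.

S(f_2,g_4): leading monomials are coprime, so the S-polynomial reduces to 0 (Buchberger's first criterion).
S(g_3,g_4): leading monomials are coprime, so the S-polynomial reduces to 0 (Buchberger's first criterion).
Every S-polynomial of the final basis reduces to 0, so we have a Gröbner basis.
Inter-reduce: drop elements whose leading term is divisible by another's, tail-reduce, and make monic.
Reduced Gröbner basis: {x - y, y**2 - 4}.

Buchberger on the second generating set:
h_1 = -8*x*y + 32, LT = x*y.
h_2 = -6*x**2 + 24, LT = x**2.

S(h_1,h_2): lcm = x**2*y. S = -4*x + 4*y.
  leading term x: no divisor's leading term divides it; move -4*x to the remainder.
  leading term y: no divisor's leading term divides it; move 4*y to the remainder.
  remainder -4*x + 4*y ≠ 0; add k_3 = -4*x + 4*y to the basis.

S(h_1,k_3): lcm = x*y. S = y**2 - 4.
  leading term y**2: no divisor's leading term divides it; move y**2 to the remainder.
  leading term 1: no divisor's leading term divides it; move -4 to the remainder.
  remainder y**2 - 4 ≠ 0; add k_4 = y**2 - 4 to the basis.

S(h_2,k_3): lcm = x**2. S = x*y - 4.
  leading term x*y: subtract (-1/8)·h_1 from x*y - 4 → 0
  remainder 0.

S(h_1,k_4): lcm = x*y**2. S = 4*x - 4*y.
  leading term x: subtract (-1)·k_3 from 4*x - 4*y → 0
  remainder 0.

S(h_2,k_4): leading monomials are coprime, so the S-polynomial reduces to 0 (Buchberger's first criterion).
S(k_3,k_4): leading monomials are coprime, so the S-polynomial reduces to 0 (Buchberger's first criterion).
Every S-polynomial of the final basis reduces to 0, so we have a Gröbner basis.
Inter-reduce: drop elements whose leading term is divisible by another's, tail-reduce, and make monic.
Reduced Gröbner basis: {x - y, y**2 - 4}.

Same reduced basis, so the two generating sets span the same ideal.
The same test decides containment: I ⊆ J iff every generator of I reduces to 0 modulo a Gröbner basis of J.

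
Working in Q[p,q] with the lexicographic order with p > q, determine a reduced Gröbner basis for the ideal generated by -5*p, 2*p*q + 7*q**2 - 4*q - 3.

G = {p, q**2 - 4/7*q - 3/7}

f_1 = -5*p, LT = p.
f_2 = 2*p*q + 7*q**2 - 4*q - 3, LT = p*q.

S(f_1,f_2): lcm = p*q. S = -7/2*q**2 + 2*q + 3/2.
  leading term q**2: no divisor's leading term divides it; move -7/2*q**2 to the remainder.
  leading term q: no divisor's leading term divides it; move 2*q to the remainder.
  leading term 1: no divisor's leading term divides it; move 3/2 to the remainder.
  remainder -7/2*q**2 + 2*q + 3/2 ≠ 0; add g_3 = -7/2*q**2 + 2*q + 3/2 to the basis.

The other S-polynomials (S(f_1,g_3), S(f_2,g_3)) all reduce to 0 modulo the current basis, so we have a Gröbner basis.
Inter-reduce: drop elements whose leading term is divisible by another's, tail-reduce, and make monic.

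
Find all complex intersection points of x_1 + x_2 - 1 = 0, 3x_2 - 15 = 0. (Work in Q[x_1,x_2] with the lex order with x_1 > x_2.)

{(-4, 5)}

Compute a lex Gröbner basis by Buchberger's algorithm.
f_1 = x_1 + x_2 - 1, LT = x_1.
f_2 = 3x_2 - 15, LT = x_2.

S(f_1,f_2): leading monomials are coprime, so the S-polynomial reduces to 0 (Buchberger's first criterion).
Every S-polynomial of the final basis reduces to 0, so we have a Gröbner basis.
Inter-reduce: drop elements whose leading term is divisible by another's, tail-reduce, and make monic.
Reduced Gröbner basis: {x_1 + 4, x_2 - 5}.

A lex Gröbner basis eliminates variables successively. Here x_2 - 5 depends only on x_2, with roots {5}; lifting each root through the earlier basis elements recovers the full solutions.
  x_2 = 5: the earlier basis element becomes x_1 + 4 = 0, giving x_1 = -4 — point (-4, 5).
Check: every point annihilates each of the original generators.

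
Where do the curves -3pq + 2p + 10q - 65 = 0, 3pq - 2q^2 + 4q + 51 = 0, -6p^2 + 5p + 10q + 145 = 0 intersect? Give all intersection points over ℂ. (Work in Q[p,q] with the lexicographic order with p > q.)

Compute a lex Gröbner basis by Buchberger's algorithm.
f_1 = -3pq + 2p + 10q - 65, LT = pq.
f_2 = 3pq - 2q^2 + 4q + 51, LT = pq.
f_3 = -6p^2 + 5p + 10q + 145, LT = p^2.

S(f_1,f_2): lcm = pq. S = -2/3p + 2/3q^2 - 14/3q + 14/3.
  leading term p: no divisor's leading term divides it; move -2/3p to the remainder.
  leading term q^2: no divisor's leading term divides it; move 2/3q^2 to the remainder.
  leading term q: no divisor's leading term divides it; move -14/3q to the remainder.
  leading term 1: no divisor's leading term divides it; move 14/3 to the remainder.
  remainder -2/3p + 2/3q^2 - 14/3q + 14/3 ≠ 0; add h_4 = -2/3p + 2/3q^2 - 14/3q + 14/3 to the basis.

S(f_1,f_3): lcm = p^2q. S = -2/3p^2 - 5/2pq + 65/3p + 5/3q^2 + 145/6q.
  leading term p^2: subtract (1/9)·f_3 from -2/3p^2 - 5/2pq + 65/3p + 5/3q^2 + 145/6q → -5/2pq + 190/9p + 5/3q^2 + 415/18q - 145/9
  leading term pq: subtract (5/6)·f_1 from -5/2pq + 190/9p + 5/3q^2 + 415/18q - 145/9 → 175/9p + 5/3q^2 + 265/18q + 685/18
  leading term p: subtract (-175/6)·h_4 from 175/9p + 5/3q^2 + 265/18q + 685/18 → 190/9q^2 - 2185/18q + 1045/6
  leading term q^2: no divisor's leading term divides it; move 190/9q^2 to the remainder.
  leading term q: no divisor's leading term divides it; move -2185/18q to the remainder.
  leading term 1: no divisor's leading term divides it; move 1045/6 to the remainder.
  remainder 190/9q^2 - 2185/18q + 1045/6 ≠ 0; add h_5 = 190/9q^2 - 2185/18q + 1045/6 to the basis.

S(f_2,f_3): lcm = p^2q. S = -2/3pq^2 + 13/6pq + 17p + 5/3q^2 + 145/6q.
  leading term pq^2: subtract (2/9q)·f_1 from -2/3pq^2 + 13/6pq + 17p + 5/3q^2 + 145/6q → 31/18pq + 17p - 5/9q^2 + 695/18q
  leading term pq: subtract (-31/54)·f_1 from 31/18pq + 17p - 5/9q^2 + 695/18q → 490/27p - 5/9q^2 + 2395/54q - 2015/54
  leading term p: subtract (-245/9)·h_4 from 490/27p - 5/9q^2 + 2395/54q - 2015/54 → 475/27q^2 - 4465/54q + 1615/18
  leading term q^2: subtract (5/6)·h_5 from 475/27q^2 - 4465/54q + 1615/18 → 665/36q - 665/12
  leading term q: no divisor's leading term divides it; move 665/36q to the remainder.
  leading term 1: no divisor's leading term divides it; move -665/12 to the remainder.
  remainder 665/36q - 665/12 ≠ 0; add h_6 = 665/36q - 665/12 to the basis.

The other S-polynomials (S(f_1,h_4), S(f_2,h_4), S(f_3,h_4), S(f_1,h_5), S(f_2,h_5), S(f_3,h_5), S(h_4,h_5), S(f_1,h_6), S(f_2,h_6), S(f_3,h_6), S(h_4,h_6), S(h_5,h_6)) all reduce to 0 modulo the current basis, so we have a Gröbner basis.
Inter-reduce: drop elements whose leading term is divisible by another's, tail-reduce, and make monic.
Reduced Gröbner basis: {p + 5, q - 3}.

From the last basis element, q - 3 = 0, so q takes values in {3}. Each choice, substituted upward through the basis, yields the corresponding point(s) of the solution set.
  q = 3: the earlier basis element becomes p + 5 = 0, giving p = -5 — point (-5, 3).
Substituting each solution back into the original system confirms all equations vanish.
A lex Gröbner basis triangularizes the system, enabling back-substitution.

{(-5, 3)}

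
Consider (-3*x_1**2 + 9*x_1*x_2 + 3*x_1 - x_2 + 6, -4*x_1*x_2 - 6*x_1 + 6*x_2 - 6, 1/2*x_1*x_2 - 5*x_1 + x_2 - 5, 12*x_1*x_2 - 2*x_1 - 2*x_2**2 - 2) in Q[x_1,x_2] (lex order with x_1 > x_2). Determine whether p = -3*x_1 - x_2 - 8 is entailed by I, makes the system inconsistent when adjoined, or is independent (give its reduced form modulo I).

Adjoining -3*x_1 - x_2 - 8 makes the ideal the whole ring: the system is inconsistent.

First compute the reduced Gröbner basis of I by Buchberger's algorithm.
f_1 = -3*x_1**2 + 9*x_1*x_2 + 3*x_1 - x_2 + 6, LT = x_1**2.
f_2 = -4*x_1*x_2 - 6*x_1 + 6*x_2 - 6, LT = x_1*x_2.
f_3 = 1/2*x_1*x_2 - 5*x_1 + x_2 - 5, LT = x_1*x_2.
f_4 = 12*x_1*x_2 - 2*x_1 - 2*x_2**2 - 2, LT = x_1*x_2.

S(f_1,f_2): lcm = x_1**2*x_2. S = -3/2*x_1**2 - 3*x_1*x_2**2 + 1/2*x_1*x_2 - 3/2*x_1 + 1/3*x_2**2 - 2*x_2.
  leading term x_1**2: subtract (1/2)·f_1 from -3/2*x_1**2 - 3*x_1*x_2**2 + 1/2*x_1*x_2 - 3/2*x_1 + 1/3*x_2**2 - 2*x_2 → -3*x_1*x_2**2 - 4*x_1*x_2 - 3*x_1 + 1/3*x_2**2 - 3/2*x_2 - 3
  leading term x_1*x_2**2: subtract (3/4*x_2)·f_2 from -3*x_1*x_2**2 - 4*x_1*x_2 - 3*x_1 + 1/3*x_2**2 - 3/2*x_2 - 3 → 1/2*x_1*x_2 - 3*x_1 - 25/6*x_2**2 + 3*x_2 - 3
  leading term x_1*x_2: subtract (-1/8)·f_2 from 1/2*x_1*x_2 - 3*x_1 - 25/6*x_2**2 + 3*x_2 - 3 → -15/4*x_1 - 25/6*x_2**2 + 15/4*x_2 - 15/4
  leading term x_1: no divisor's leading term divides it; move -15/4*x_1 to the remainder.
  leading term x_2**2: no divisor's leading term divides it; move -25/6*x_2**2 to the remainder.
  leading term x_2: no divisor's leading term divides it; move 15/4*x_2 to the remainder.
  leading term 1: no divisor's leading term divides it; move -15/4 to the remainder.
  remainder -15/4*x_1 - 25/6*x_2**2 + 15/4*x_2 - 15/4 ≠ 0; add h_5 = -15/4*x_1 - 25/6*x_2**2 + 15/4*x_2 - 15/4 to the basis.

S(f_1,f_3): lcm = x_1**2*x_2. S = 10*x_1**2 - 3*x_1*x_2**2 - 3*x_1*x_2 + 10*x_1 + 1/3*x_2**2 - 2*x_2.
  leading term x_1**2: subtract (-10/3)·f_1 from 10*x_1**2 - 3*x_1*x_2**2 - 3*x_1*x_2 + 10*x_1 + 1/3*x_2**2 - 2*x_2 → -3*x_1*x_2**2 + 27*x_1*x_2 + 20*x_1 + 1/3*x_2**2 - 16/3*x_2 + 20
  leading term x_1*x_2**2: subtract (3/4*x_2)·f_2 from -3*x_1*x_2**2 + 27*x_1*x_2 + 20*x_1 + 1/3*x_2**2 - 16/3*x_2 + 20 → 63/2*x_1*x_2 + 20*x_1 - 25/6*x_2**2 - 5/6*x_2 + 20
  leading term x_1*x_2: subtract (-63/8)·f_2 from 63/2*x_1*x_2 + 20*x_1 - 25/6*x_2**2 - 5/6*x_2 + 20 → -109/4*x_1 - 25/6*x_2**2 + 557/12*x_2 - 109/4
  leading term x_1: subtract (109/15)·h_5 from -109/4*x_1 - 25/6*x_2**2 + 557/12*x_2 - 109/4 → 235/9*x_2**2 + 115/6*x_2
  leading term x_2**2: no divisor's leading term divides it; move 235/9*x_2**2 to the remainder.
  leading term x_2: no divisor's leading term divides it; move 115/6*x_2 to the remainder.
  remainder 235/9*x_2**2 + 115/6*x_2 ≠ 0; add h_6 = 235/9*x_2**2 + 115/6*x_2 to the basis.

S(f_1,f_4): lcm = x_1**2*x_2. S = 1/6*x_1**2 - 17/6*x_1*x_2**2 - x_1*x_2 + 1/6*x_1 + 1/3*x_2**2 - 2*x_2.
  leading term x_1**2: subtract (-1/18)·f_1 from 1/6*x_1**2 - 17/6*x_1*x_2**2 - x_1*x_2 + 1/6*x_1 + 1/3*x_2**2 - 2*x_2 → -17/6*x_1*x_2**2 - 1/2*x_1*x_2 + 1/3*x_1 + 1/3*x_2**2 - 37/18*x_2 + 1/3
  leading term x_1*x_2**2: subtract (17/24*x_2)·f_2 from -17/6*x_1*x_2**2 - 1/2*x_1*x_2 + 1/3*x_1 + 1/3*x_2**2 - 37/18*x_2 + 1/3 → 15/4*x_1*x_2 + 1/3*x_1 - 47/12*x_2**2 + 79/36*x_2 + 1/3
  leading term x_1*x_2: subtract (-15/16)·f_2 from 15/4*x_1*x_2 + 1/3*x_1 - 47/12*x_2**2 + 79/36*x_2 + 1/3 → -127/24*x_1 - 47/12*x_2**2 + 563/72*x_2 - 127/24
  leading term x_1: subtract (127/90)·h_5 from -127/24*x_1 - 47/12*x_2**2 + 563/72*x_2 - 127/24 → 53/27*x_2**2 + 91/36*x_2
  leading term x_2**2: subtract (53/705)·h_6 from 53/27*x_2**2 + 91/36*x_2 → 613/564*x_2
  leading term x_2: no divisor's leading term divides it; move 613/564*x_2 to the remainder.
  remainder 613/564*x_2 ≠ 0; add h_7 = 613/564*x_2 to the basis.

The other S-polynomials (S(f_2,f_3), S(f_2,f_4), S(f_3,f_4), S(f_1,h_5), S(f_2,h_5), S(f_3,h_5), S(f_4,h_5), S(f_1,h_6), S(f_2,h_6), S(f_3,h_6), S(f_4,h_6), S(h_5,h_6), S(f_1,h_7), S(f_2,h_7), S(f_3,h_7), S(f_4,h_7), S(h_5,h_7), S(h_6,h_7)) all reduce to 0 modulo the current basis, so we have a Gröbner basis.
Inter-reduce: drop elements whose leading term is divisible by another's, tail-reduce, and make monic.
Reduced Gröbner basis: {x_1 + 1, x_2}.
Label its elements g_1 = x_1 + 1, g_2 = x_2.

Reduce p = -3*x_1 - x_2 - 8 modulo G:
  leading term x_1: subtract (-3)·g_1 from -3*x_1 - x_2 - 8 → -x_2 - 5
  leading term x_2: subtract (-1)·g_2 from -x_2 - 5 → -5
  leading term 1: no divisor's leading term divides it; move -5 to the remainder.
  normal form = -5.
The normal form is nonzero, so p ∉ I. Since p minus its normal form lies in I, I + (p) = I + (r) where r = -5; decide whether this ideal is the whole ring.
Here r = -5 is a nonzero constant, hence a unit: 1 ∈ I + (p), the Gröbner basis of I + (p) is {1}, and the enlarged system has no common solution — adjoining p is inconsistent.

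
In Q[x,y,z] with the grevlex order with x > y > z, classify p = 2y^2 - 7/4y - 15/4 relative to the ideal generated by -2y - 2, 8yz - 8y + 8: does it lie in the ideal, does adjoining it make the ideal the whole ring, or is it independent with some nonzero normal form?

First compute the reduced Gröbner basis of I by Buchberger's algorithm.
f_1 = -2y - 2, LT = y.
f_2 = 8yz - 8y + 8, LT = yz.

S(f_1,f_2): lcm = yz. S = y + z - 1.
  reduce S modulo (f_1, f_2):
  remainder z - 2 ≠ 0; add h_3 = z - 2 to the basis.

The other S-polynomials (S(f_1,h_3), S(f_2,h_3)) all reduce to 0 modulo the current basis, so we have a Gröbner basis.
Inter-reduce: drop elements whose leading term is divisible by another's, tail-reduce, and make monic.
Reduced Gröbner basis: {y + 1, z - 2}.
Label its elements g_1 = y + 1, g_2 = z - 2.

Reduce p = 2y^2 - 7/4y - 15/4 modulo G:
  leading term y^2: subtract (2y)·g_1 from 2y^2 - 7/4y - 15/4 → -15/4y - 15/4
  leading term y: subtract (-15/4)·g_1 from -15/4y - 15/4 → 0
  normal form = 0.
Since the normal form is 0, p ∈ I.

Ideal membership is decidable via reduction modulo a Gröbner basis.

2y^2 - 7/4y - 15/4 lies in I (it reduces to 0).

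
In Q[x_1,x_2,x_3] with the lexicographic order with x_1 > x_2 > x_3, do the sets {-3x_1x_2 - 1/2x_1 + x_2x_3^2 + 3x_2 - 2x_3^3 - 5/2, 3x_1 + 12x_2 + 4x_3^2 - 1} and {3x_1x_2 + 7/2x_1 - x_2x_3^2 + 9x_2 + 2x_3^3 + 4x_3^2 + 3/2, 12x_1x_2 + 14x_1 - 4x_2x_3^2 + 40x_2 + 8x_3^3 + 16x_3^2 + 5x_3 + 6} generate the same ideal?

No, the ideals differ.

Equality of ideals is decidable: compute both reduced Gröbner bases (unique for the ordering) and check whether they agree.
Buchberger on the first generating set:
f_1 = -3x_1x_2 - 1/2x_1 + x_2x_3^2 + 3x_2 - 2x_3^3 - 5/2, LT = x_1x_2.
f_2 = 3x_1 + 12x_2 + 4x_3^2 - 1, LT = x_1.

S(f_1,f_2): lcm = x_1x_2. S = 1/6x_1 - 4x_2^2 - 5/3x_2x_3^2 - 2/3x_2 + 2/3x_3^3 + 5/6.
  reduce S modulo (f_1, f_2):
  remainder -4x_2^2 - 5/3x_2x_3^2 - 4/3x_2 + 2/3x_3^3 - 2/9x_3^2 + 8/9 ≠ 0; add g_3 = -4x_2^2 - 5/3x_2x_3^2 - 4/3x_2 + 2/3x_3^3 - 2/9x_3^2 + 8/9 to the basis.

The other S-polynomials (S(f_1,g_3), S(f_2,g_3)) all reduce to 0 modulo the current basis, so we have a Gröbner basis.
Inter-reduce: drop elements whose leading term is divisible by another's, tail-reduce, and make monic.
Reduced Gröbner basis: {x_1 + 4x_2 + 4/3x_3^2 - 1/3, x_2^2 + 5/12x_2x_3^2 + 1/3x_2 - 1/6x_3^3 + 1/18x_3^2 - 2/9}.

Buchberger on the second generating set:
h_1 = 3x_1x_2 + 7/2x_1 - x_2x_3^2 + 9x_2 + 2x_3^3 + 4x_3^2 + 3/2, LT = x_1x_2.
h_2 = 12x_1x_2 + 14x_1 - 4x_2x_3^2 + 40x_2 + 8x_3^3 + 16x_3^2 + 5x_3 + 6, LT = x_1x_2.

S(h_1,h_2): lcm = x_1x_2. S = -1/3x_2 - 5/12x_3.
  reduce S modulo (h_1, h_2):
  remainder -1/3x_2 - 5/12x_3 ≠ 0; add k_3 = -1/3x_2 - 5/12x_3 to the basis.

S(h_1,k_3): lcm = x_1x_2. S = -5/4x_1x_3 + 7/6x_1 - 1/3x_2x_3^2 + 3x_2 + 2/3x_3^3 + 4/3x_3^2 + 1/2.
  reduce S modulo (h_1, h_2, k_3):
  remainder -5/4x_1x_3 + 7/6x_1 + 13/12x_3^3 + 4/3x_3^2 - 15/4x_3 + 1/2 ≠ 0; add k_4 = -5/4x_1x_3 + 7/6x_1 + 13/12x_3^3 + 4/3x_3^2 - 15/4x_3 + 1/2 to the basis.

The other S-polynomials (S(h_2,k_3), S(h_1,k_4), S(h_2,k_4), S(k_3,k_4)) all reduce to 0 modulo the current basis, so we have a Gröbner basis.
Inter-reduce: drop elements whose leading term is divisible by another's, tail-reduce, and make monic.
Reduced Gröbner basis: {x_1x_3 - 14/15x_1 - 13/15x_3^3 - 16/15x_3^2 + 3x_3 - 2/5, x_2 + 5/4x_3}.

Since the reduced bases disagree, the two ideals are not the same.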